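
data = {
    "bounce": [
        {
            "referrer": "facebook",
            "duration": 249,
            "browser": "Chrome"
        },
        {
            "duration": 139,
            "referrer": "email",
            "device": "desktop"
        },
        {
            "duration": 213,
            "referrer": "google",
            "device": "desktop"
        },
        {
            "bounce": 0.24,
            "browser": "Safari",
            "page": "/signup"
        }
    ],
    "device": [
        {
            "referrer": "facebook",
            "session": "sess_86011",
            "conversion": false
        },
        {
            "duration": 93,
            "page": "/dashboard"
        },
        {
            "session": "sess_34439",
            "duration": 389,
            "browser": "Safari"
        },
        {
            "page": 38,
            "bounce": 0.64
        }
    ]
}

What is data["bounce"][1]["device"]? "desktop"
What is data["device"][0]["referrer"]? "facebook"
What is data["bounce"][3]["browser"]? "Safari"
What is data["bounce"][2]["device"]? "desktop"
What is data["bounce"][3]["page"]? "/signup"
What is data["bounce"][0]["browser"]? "Chrome"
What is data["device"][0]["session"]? "sess_86011"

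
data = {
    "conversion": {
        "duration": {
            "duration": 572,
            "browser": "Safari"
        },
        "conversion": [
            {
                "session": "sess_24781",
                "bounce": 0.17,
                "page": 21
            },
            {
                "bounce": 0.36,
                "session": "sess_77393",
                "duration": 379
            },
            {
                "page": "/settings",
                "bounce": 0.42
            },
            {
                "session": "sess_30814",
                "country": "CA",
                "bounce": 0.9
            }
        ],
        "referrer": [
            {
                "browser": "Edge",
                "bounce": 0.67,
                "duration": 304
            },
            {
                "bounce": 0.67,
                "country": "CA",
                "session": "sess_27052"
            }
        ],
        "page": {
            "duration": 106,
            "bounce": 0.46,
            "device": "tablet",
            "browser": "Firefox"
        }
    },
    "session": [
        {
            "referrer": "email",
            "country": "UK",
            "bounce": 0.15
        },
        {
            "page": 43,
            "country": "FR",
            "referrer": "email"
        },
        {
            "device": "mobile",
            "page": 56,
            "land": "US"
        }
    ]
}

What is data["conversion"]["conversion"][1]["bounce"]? 0.36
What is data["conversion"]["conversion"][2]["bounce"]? 0.42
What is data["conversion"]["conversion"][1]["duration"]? 379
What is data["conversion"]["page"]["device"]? "tablet"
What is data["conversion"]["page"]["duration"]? 106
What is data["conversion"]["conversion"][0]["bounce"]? 0.17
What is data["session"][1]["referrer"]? "email"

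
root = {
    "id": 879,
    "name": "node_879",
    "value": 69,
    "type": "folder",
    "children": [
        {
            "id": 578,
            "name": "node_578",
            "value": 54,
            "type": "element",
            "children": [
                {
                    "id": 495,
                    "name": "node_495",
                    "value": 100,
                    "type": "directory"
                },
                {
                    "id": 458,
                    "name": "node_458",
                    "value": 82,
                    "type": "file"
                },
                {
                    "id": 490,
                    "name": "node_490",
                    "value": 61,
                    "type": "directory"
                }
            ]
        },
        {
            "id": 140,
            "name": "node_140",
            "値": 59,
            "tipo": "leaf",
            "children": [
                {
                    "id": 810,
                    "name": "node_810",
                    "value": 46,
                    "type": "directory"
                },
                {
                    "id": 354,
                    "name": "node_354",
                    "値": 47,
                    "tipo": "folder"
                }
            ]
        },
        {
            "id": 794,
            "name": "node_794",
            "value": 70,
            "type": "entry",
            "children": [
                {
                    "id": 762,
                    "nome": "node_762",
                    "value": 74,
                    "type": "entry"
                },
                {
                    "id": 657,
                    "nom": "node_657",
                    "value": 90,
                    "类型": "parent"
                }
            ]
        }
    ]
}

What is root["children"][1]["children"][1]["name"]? "node_354"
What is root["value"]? 69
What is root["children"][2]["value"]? 70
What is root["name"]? "node_879"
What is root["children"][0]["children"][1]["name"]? "node_458"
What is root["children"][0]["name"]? "node_578"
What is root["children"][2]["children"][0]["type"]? "entry"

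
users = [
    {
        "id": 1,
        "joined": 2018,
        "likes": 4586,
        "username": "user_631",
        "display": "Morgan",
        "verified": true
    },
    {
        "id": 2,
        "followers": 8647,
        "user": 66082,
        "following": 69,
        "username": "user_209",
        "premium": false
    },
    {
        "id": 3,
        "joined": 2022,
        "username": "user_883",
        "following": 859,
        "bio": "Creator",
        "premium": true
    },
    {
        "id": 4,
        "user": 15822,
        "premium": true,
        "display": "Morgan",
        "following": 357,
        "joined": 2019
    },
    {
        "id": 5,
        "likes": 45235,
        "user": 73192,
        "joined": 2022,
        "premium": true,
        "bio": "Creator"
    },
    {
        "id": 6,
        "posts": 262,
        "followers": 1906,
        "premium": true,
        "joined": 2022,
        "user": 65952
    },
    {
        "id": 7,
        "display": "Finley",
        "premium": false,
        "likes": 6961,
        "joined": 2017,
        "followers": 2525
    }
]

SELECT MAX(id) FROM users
7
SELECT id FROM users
[1, 2, 3, 4, 5, 6, 7]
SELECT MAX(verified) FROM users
True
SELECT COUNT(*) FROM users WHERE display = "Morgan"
2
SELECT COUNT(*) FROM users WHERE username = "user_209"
1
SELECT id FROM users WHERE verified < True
[]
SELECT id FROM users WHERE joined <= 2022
[1, 3, 4, 5, 6, 7]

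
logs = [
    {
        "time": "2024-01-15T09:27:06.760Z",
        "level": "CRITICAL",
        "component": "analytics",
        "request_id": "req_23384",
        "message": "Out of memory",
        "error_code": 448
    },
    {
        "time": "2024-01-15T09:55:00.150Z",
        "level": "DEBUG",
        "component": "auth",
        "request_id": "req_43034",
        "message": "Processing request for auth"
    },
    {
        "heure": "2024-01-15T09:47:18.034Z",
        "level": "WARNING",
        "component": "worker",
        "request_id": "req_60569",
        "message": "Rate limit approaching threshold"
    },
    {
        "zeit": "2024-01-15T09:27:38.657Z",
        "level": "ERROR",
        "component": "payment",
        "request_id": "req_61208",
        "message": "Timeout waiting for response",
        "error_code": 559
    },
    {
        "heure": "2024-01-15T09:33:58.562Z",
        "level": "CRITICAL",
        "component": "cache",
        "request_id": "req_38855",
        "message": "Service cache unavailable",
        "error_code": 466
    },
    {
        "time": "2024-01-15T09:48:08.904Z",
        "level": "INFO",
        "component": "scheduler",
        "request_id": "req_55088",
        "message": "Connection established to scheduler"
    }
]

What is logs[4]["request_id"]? "req_38855"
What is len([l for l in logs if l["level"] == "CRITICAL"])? 2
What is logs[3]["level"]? "ERROR"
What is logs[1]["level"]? "DEBUG"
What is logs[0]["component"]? "analytics"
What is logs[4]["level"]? "CRITICAL"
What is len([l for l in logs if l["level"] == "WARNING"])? 1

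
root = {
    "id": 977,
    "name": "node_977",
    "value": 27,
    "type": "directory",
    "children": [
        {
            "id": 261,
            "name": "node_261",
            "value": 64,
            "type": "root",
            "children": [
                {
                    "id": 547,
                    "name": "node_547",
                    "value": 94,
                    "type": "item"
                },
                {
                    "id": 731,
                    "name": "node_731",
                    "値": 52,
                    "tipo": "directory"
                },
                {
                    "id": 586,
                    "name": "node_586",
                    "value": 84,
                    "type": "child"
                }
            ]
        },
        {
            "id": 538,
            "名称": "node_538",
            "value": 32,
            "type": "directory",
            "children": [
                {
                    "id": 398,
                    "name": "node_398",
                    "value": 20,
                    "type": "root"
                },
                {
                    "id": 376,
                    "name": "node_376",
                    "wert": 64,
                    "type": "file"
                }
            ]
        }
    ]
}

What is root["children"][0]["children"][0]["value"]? 94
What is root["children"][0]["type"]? "root"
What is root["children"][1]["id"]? 538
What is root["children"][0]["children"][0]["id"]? 547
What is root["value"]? 27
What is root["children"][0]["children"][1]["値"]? 52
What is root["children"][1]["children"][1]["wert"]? 64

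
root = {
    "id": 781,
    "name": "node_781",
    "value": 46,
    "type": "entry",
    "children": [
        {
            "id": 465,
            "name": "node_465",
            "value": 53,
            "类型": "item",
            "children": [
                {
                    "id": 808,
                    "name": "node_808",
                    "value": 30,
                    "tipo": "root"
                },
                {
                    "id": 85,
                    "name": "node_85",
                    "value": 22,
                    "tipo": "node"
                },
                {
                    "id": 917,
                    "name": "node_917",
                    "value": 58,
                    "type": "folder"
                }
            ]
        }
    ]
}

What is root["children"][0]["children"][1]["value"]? 22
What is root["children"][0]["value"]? 53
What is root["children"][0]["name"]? "node_465"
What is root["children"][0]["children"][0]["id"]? 808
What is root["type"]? "entry"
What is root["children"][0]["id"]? 465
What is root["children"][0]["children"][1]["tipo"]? "node"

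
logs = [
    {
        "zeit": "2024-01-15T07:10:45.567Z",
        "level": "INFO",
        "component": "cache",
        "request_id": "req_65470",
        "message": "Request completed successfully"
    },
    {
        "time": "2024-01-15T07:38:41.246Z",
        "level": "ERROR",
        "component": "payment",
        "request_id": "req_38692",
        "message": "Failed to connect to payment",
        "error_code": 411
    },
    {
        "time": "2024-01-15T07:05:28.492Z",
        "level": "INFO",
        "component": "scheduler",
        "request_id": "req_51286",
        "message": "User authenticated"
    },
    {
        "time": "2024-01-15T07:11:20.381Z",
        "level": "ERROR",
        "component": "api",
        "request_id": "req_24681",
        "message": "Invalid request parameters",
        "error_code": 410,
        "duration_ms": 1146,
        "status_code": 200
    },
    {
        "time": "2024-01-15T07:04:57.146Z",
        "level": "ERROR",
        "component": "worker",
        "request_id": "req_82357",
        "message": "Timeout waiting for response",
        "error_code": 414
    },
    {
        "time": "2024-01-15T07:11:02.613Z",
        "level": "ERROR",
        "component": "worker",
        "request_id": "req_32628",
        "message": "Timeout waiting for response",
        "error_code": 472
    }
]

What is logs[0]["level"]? "INFO"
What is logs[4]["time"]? "2024-01-15T07:04:57.146Z"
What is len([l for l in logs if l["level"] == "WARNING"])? 0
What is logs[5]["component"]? "worker"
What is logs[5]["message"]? "Timeout waiting for response"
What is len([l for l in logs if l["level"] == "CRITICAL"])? 0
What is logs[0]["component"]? "cache"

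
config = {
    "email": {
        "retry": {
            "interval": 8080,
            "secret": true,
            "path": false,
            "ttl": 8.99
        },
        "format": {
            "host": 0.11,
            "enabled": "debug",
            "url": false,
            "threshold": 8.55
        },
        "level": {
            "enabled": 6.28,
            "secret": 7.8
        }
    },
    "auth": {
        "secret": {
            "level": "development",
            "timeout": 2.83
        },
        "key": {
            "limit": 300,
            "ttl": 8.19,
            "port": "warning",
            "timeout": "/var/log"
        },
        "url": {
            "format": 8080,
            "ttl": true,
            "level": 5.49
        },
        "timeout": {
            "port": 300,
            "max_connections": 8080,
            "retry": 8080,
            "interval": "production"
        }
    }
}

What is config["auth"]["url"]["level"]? 5.49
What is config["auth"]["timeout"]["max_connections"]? 8080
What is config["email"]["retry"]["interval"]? 8080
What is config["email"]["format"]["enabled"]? "debug"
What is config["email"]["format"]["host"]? 0.11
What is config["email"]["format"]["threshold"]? 8.55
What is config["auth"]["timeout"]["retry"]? 8080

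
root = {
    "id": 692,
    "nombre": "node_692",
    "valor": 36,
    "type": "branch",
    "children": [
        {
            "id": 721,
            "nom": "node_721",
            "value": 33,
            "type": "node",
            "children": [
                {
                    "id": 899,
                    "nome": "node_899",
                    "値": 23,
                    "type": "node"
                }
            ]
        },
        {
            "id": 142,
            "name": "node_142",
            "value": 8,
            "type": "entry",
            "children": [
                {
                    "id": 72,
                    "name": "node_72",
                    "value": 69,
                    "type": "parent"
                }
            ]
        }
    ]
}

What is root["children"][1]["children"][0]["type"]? "parent"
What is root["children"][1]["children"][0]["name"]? "node_72"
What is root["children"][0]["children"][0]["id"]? 899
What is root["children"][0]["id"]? 721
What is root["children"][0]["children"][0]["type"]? "node"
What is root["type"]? "branch"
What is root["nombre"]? "node_692"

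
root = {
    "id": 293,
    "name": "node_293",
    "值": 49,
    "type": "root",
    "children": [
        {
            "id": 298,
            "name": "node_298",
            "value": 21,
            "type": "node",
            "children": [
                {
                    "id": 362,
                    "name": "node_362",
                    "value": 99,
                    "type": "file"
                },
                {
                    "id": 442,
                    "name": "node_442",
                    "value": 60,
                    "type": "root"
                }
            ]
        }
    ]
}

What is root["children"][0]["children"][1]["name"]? "node_442"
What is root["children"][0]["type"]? "node"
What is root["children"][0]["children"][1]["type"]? "root"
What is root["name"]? "node_293"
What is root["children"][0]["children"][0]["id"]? 362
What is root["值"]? 49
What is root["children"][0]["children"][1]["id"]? 442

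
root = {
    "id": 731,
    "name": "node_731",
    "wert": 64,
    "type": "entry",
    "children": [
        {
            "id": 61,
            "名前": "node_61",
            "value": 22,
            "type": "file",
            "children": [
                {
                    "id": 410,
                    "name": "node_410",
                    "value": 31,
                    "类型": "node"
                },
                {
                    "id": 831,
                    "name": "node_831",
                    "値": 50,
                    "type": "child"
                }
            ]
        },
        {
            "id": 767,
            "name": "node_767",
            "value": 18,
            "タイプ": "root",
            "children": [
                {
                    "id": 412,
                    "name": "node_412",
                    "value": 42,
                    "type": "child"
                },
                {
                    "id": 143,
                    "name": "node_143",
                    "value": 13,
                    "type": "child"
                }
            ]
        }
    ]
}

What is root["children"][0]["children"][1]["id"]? 831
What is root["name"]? "node_731"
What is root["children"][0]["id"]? 61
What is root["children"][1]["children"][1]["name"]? "node_143"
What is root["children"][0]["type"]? "file"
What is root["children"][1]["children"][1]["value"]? 13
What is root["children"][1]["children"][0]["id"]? 412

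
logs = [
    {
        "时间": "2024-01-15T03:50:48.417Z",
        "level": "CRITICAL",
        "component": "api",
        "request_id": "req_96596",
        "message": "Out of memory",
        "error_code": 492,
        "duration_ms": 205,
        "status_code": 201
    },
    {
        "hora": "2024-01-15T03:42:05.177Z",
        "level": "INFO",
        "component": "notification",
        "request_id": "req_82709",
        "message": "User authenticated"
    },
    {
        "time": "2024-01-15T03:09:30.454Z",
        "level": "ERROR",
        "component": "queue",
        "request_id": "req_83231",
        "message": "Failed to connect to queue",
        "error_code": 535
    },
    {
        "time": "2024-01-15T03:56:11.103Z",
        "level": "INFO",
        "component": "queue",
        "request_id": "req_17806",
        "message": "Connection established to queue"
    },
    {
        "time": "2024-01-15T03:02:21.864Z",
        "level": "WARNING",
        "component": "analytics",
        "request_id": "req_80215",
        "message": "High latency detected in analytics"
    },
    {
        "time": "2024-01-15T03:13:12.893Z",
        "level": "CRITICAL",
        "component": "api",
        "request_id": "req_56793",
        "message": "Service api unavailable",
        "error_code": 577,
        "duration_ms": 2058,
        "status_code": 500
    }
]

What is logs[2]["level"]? "ERROR"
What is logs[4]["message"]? "High latency detected in analytics"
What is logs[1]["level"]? "INFO"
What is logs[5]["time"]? "2024-01-15T03:13:12.893Z"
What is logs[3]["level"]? "INFO"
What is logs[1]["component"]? "notification"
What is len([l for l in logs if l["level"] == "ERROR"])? 1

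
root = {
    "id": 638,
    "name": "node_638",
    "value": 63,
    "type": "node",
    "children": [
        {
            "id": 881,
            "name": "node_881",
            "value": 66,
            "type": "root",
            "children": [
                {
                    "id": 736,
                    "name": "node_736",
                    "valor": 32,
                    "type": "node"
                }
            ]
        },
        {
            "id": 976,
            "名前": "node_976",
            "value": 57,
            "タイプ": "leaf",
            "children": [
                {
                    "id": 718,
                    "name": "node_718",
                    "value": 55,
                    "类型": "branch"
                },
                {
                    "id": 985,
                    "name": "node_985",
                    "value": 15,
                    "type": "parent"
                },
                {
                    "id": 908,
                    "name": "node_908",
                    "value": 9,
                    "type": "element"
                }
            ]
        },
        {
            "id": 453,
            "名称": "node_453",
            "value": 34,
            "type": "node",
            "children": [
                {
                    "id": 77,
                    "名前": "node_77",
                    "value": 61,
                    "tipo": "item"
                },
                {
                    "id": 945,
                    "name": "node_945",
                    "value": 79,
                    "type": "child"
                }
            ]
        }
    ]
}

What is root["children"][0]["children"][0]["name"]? "node_736"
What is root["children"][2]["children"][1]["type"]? "child"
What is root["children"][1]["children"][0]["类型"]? "branch"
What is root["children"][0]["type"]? "root"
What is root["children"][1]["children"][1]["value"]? 15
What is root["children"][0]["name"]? "node_881"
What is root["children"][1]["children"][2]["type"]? "element"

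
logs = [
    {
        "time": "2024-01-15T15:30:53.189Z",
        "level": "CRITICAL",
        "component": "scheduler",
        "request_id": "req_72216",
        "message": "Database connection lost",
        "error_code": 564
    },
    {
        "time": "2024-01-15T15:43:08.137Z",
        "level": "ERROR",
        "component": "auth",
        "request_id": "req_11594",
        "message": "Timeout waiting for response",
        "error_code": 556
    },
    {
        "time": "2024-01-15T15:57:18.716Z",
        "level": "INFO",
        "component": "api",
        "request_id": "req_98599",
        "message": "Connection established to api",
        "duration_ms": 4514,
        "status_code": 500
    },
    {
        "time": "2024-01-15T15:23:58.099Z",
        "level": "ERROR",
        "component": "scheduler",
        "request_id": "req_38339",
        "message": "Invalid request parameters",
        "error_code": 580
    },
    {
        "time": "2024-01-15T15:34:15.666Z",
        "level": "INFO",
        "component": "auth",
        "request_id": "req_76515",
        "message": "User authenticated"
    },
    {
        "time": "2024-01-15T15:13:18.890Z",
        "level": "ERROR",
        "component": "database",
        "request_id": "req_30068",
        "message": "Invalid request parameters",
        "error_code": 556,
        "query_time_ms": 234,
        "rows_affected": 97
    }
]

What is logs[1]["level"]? "ERROR"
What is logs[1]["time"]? "2024-01-15T15:43:08.137Z"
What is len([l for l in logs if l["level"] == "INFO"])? 2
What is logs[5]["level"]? "ERROR"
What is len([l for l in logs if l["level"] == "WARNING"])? 0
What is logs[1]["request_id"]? "req_11594"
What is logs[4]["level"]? "INFO"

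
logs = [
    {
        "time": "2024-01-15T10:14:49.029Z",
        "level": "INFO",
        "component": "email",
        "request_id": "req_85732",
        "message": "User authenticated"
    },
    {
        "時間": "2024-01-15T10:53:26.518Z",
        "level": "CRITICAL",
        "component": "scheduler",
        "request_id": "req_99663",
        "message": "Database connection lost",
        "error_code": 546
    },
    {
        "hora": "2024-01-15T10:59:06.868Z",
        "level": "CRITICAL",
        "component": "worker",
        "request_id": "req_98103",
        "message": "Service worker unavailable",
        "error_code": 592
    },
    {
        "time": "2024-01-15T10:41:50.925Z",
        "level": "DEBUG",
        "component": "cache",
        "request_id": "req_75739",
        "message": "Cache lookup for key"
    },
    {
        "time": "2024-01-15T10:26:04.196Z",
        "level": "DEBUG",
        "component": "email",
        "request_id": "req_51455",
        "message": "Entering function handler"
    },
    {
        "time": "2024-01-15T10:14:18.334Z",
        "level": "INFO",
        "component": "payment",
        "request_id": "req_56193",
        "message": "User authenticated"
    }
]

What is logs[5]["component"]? "payment"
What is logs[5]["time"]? "2024-01-15T10:14:18.334Z"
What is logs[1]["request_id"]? "req_99663"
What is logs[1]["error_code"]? 546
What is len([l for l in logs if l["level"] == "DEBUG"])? 2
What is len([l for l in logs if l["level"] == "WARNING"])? 0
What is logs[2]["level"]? "CRITICAL"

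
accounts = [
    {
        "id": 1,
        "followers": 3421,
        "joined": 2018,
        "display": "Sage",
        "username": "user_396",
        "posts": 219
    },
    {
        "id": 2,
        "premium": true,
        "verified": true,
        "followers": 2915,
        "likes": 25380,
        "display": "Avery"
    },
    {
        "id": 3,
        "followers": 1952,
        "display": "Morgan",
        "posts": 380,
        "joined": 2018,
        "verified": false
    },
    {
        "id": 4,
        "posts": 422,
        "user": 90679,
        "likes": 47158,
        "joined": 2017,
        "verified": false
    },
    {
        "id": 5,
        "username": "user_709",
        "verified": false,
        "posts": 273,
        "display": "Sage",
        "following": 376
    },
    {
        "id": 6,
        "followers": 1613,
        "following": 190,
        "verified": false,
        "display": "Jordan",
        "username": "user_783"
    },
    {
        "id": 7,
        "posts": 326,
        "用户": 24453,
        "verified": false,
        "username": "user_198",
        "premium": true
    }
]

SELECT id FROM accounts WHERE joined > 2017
[1, 3]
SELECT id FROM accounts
[1, 2, 3, 4, 5, 6, 7]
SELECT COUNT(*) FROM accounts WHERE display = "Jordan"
1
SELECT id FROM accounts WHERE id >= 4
[4, 5, 6, 7]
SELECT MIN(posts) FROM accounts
219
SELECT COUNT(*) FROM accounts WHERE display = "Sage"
2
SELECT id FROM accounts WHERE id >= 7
[7]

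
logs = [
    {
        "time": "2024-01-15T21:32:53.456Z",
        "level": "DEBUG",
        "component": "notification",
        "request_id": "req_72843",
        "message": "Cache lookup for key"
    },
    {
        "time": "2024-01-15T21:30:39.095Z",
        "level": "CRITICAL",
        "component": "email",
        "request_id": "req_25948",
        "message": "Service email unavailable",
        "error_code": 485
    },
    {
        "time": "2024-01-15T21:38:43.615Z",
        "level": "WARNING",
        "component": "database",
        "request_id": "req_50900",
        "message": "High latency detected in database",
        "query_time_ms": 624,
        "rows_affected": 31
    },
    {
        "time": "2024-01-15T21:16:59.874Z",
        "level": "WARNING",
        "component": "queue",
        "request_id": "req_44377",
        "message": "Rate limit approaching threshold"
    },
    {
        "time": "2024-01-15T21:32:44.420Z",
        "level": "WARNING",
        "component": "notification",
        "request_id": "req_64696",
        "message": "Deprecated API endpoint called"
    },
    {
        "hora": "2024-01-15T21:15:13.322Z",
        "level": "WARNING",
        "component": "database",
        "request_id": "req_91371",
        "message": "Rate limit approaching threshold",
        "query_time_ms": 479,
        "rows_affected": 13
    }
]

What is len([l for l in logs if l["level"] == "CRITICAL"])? 1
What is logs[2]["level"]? "WARNING"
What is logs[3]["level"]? "WARNING"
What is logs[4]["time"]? "2024-01-15T21:32:44.420Z"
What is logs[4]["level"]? "WARNING"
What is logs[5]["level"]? "WARNING"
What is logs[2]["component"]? "database"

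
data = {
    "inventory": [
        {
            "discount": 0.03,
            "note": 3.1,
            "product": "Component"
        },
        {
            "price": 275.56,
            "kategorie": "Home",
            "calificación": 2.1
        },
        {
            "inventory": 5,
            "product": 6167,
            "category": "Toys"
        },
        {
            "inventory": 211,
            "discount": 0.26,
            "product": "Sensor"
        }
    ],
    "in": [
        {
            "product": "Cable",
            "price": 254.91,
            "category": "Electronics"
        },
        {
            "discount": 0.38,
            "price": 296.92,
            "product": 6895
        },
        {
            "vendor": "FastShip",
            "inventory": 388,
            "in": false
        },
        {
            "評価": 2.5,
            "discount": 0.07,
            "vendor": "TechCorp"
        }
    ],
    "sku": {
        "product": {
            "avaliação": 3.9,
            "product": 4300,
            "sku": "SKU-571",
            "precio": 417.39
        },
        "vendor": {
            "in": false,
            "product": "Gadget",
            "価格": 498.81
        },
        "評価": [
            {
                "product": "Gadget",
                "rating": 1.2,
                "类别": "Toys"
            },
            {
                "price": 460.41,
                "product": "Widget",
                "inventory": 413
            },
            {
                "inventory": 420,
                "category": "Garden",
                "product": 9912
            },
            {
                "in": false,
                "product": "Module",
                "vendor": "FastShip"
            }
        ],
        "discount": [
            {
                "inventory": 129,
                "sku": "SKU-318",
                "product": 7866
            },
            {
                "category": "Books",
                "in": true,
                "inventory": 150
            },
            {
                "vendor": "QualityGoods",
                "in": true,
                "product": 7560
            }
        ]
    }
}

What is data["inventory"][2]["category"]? "Toys"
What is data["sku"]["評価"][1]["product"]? "Widget"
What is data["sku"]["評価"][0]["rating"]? 1.2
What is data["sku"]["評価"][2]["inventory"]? 420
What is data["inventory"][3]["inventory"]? 211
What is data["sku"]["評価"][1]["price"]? 460.41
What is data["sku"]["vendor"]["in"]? False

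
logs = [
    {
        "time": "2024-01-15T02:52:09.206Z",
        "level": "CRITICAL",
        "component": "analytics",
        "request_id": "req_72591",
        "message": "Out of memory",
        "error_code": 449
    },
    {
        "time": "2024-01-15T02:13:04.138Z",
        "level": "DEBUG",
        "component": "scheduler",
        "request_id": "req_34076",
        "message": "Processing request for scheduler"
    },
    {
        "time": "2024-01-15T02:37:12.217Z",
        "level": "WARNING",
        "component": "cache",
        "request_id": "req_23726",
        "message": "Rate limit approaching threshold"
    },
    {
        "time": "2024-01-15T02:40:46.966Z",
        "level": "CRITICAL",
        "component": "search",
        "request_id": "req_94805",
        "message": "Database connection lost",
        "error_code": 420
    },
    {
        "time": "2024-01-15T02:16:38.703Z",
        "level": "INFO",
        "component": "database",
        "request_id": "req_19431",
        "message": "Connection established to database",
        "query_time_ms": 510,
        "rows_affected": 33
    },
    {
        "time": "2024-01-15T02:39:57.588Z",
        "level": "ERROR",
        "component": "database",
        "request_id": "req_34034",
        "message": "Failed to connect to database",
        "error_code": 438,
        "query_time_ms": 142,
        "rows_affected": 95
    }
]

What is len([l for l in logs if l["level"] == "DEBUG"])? 1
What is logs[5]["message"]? "Failed to connect to database"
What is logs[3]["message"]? "Database connection lost"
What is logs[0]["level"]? "CRITICAL"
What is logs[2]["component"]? "cache"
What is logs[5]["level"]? "ERROR"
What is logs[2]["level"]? "WARNING"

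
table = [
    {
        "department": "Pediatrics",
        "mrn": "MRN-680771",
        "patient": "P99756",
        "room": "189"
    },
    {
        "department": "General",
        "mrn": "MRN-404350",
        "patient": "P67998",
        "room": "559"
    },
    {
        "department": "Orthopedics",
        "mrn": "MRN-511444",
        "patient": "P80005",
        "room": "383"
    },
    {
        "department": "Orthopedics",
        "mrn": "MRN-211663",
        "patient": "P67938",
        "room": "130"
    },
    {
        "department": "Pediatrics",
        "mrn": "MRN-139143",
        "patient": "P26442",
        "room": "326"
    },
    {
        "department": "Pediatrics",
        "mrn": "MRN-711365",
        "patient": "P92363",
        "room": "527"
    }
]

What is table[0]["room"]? "189"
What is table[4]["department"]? "Pediatrics"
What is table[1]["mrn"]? "MRN-404350"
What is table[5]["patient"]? "P92363"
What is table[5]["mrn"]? "MRN-711365"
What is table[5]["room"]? "527"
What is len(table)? 6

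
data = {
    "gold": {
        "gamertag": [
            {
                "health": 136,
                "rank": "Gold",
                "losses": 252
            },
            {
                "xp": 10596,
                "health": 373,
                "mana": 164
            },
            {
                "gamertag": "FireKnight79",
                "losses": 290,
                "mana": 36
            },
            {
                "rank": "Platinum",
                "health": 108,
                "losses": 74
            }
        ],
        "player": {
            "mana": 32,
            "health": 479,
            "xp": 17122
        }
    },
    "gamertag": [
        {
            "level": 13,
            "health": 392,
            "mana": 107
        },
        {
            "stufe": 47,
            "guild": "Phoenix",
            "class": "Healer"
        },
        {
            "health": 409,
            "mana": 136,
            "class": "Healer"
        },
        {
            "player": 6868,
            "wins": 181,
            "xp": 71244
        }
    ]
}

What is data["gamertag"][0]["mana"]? 107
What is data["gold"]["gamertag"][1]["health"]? 373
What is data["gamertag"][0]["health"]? 392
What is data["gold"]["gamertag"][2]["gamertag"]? "FireKnight79"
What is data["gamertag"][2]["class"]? "Healer"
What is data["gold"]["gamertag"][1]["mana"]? 164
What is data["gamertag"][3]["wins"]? 181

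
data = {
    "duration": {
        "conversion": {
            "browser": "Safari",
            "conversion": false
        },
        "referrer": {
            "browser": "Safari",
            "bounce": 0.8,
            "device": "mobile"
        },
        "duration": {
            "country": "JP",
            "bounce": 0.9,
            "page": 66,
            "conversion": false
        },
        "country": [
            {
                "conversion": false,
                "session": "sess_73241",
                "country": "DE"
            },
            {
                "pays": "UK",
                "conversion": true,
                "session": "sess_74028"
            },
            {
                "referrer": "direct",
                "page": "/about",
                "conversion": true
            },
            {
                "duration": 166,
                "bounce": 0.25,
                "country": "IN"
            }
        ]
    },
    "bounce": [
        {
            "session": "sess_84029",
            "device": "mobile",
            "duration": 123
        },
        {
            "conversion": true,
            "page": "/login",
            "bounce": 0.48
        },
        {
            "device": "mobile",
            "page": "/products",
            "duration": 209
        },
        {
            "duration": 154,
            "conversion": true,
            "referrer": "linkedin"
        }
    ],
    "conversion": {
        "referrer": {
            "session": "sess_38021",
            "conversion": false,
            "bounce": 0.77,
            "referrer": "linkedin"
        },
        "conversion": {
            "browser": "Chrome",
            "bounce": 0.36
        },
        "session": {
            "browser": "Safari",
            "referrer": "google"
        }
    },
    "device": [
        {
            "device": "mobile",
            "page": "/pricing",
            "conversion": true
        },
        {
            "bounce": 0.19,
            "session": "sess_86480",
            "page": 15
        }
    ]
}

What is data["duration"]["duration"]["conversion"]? False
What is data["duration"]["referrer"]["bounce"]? 0.8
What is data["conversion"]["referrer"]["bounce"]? 0.77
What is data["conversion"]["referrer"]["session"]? "sess_38021"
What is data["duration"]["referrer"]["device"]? "mobile"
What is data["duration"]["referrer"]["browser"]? "Safari"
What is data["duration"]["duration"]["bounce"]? 0.9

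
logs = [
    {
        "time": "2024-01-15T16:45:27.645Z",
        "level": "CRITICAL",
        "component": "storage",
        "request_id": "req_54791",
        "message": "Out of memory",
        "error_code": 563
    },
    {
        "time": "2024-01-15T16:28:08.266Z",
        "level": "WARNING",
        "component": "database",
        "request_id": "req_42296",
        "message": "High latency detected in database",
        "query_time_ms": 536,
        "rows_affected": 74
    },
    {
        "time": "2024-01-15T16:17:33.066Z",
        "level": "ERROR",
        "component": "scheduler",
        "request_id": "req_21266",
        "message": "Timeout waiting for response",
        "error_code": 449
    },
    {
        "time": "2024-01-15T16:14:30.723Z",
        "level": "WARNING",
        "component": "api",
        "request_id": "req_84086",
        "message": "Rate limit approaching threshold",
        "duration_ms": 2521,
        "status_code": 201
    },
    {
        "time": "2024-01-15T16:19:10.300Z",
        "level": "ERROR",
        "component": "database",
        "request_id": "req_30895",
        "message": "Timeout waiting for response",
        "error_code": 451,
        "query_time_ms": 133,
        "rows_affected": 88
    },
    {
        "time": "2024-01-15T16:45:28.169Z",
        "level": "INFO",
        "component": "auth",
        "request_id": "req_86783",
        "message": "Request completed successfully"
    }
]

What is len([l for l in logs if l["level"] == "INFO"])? 1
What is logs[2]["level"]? "ERROR"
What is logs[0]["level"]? "CRITICAL"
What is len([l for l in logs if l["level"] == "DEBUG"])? 0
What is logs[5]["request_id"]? "req_86783"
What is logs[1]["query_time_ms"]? 536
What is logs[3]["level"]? "WARNING"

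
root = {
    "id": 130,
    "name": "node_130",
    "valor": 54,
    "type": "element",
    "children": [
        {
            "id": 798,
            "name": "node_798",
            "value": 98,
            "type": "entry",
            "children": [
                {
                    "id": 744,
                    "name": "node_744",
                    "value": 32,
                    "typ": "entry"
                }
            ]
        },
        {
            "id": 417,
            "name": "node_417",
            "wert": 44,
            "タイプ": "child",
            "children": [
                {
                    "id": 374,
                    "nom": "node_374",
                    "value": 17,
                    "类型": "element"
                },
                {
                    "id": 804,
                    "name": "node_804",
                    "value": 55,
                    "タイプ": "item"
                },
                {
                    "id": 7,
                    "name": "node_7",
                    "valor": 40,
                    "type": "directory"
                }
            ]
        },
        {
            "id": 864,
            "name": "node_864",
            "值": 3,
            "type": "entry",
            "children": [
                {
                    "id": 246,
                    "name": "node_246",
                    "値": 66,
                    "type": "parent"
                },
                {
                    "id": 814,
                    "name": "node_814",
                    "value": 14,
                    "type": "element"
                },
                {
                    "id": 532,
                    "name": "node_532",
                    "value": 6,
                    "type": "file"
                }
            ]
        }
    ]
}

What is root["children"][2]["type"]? "entry"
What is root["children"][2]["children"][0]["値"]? 66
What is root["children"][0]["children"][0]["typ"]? "entry"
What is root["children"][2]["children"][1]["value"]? 14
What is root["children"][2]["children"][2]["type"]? "file"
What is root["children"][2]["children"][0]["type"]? "parent"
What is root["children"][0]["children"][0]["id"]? 744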